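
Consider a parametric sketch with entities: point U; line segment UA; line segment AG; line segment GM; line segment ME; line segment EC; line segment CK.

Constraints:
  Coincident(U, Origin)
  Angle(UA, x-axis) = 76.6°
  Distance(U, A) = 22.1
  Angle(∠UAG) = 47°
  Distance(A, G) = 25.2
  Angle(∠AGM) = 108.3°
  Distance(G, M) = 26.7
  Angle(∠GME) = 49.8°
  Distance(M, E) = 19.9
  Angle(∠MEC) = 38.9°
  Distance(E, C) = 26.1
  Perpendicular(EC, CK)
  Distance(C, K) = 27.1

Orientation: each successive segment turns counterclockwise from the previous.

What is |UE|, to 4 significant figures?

1.765

∠AGM = 108.3° gives GM at -78.70° from the x-axis; with |GM| = 26.7, M = (-11.56, -17.13). ∠GME = 49.8° gives ME at 51.50° from the x-axis; with |ME| = 19.9, E = (0.8302, -1.557). Then |UE| = |E − U| = 1.765.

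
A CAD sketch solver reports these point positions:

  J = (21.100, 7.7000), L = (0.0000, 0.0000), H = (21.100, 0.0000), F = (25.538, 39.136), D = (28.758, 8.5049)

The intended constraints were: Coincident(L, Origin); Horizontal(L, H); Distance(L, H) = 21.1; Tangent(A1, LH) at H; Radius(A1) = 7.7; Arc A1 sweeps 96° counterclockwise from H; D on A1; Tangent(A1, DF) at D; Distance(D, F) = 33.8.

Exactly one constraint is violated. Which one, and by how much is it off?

Distance(D, F) = 33.8 — off by 3.00.

L = (0.00, 0.00) ✓; L.y = 0.00, H.y = 0.00 ✓; |LH| = 21.10 ✓; ∠(JH, HL) = 90.00° ✓; |JH| = 7.700 ✓; bearing(J→D) − bearing(J→H) = 96.00° ✓; |JD| = 7.700 ✓; ∠(JD, DF) = 90.00° ✓; |DF| = 30.80 ✗.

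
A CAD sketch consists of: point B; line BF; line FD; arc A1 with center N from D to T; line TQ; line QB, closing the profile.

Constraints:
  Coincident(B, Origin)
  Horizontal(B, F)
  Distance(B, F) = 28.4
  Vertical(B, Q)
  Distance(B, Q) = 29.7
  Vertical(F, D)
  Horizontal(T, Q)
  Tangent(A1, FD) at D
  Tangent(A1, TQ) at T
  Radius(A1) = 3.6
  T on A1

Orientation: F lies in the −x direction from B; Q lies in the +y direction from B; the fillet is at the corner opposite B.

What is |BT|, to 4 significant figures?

38.69

B is at the origin; B and F share the same y with |BF| = 28.4 and F on the −x side, so F = (-28.40, 0.000). BQ is vertical with |BQ| = 29.7 and Q on the +y side, so Q = (0.000, 29.70). The virtual corner opposite B is at (-28.40, 29.70). Tangency of A1 to FD means the radius ND is perpendicular to FD and tangency of A1 to TQ means the radius NT is perpendicular to TQ, with radius 3.6, so the center N sits 3.6 in from both sides at N = (-24.80, 26.10). That places the tangent points at D = (-28.40, 26.10) on FD and T = (-24.80, 29.70) on TQ. Then |BT| = |T − B| = 38.69.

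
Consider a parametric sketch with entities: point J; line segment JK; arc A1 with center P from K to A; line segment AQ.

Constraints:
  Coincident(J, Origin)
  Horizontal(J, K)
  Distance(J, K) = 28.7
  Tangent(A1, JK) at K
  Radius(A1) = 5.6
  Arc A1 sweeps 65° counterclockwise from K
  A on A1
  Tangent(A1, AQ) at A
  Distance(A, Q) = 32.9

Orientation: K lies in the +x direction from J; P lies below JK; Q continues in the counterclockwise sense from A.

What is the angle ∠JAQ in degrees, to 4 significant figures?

72.79°

On A1, K sits at bearing 90° from P; a 65° counterclockwise sweep puts A at bearing 155°, so A = P + 5.6·(cos 155°, sin 155°) = (23.62, -3.233). A1 meets AQ tangentially, so PA is at right angles to AQ, so AQ runs along (−sin 155°, cos 155°); with |AQ| = 32.9, Q = (9.721, -33.05). Then cos ∠JAQ = AJ·AQ / (|AJ||AQ|), giving 72.79°.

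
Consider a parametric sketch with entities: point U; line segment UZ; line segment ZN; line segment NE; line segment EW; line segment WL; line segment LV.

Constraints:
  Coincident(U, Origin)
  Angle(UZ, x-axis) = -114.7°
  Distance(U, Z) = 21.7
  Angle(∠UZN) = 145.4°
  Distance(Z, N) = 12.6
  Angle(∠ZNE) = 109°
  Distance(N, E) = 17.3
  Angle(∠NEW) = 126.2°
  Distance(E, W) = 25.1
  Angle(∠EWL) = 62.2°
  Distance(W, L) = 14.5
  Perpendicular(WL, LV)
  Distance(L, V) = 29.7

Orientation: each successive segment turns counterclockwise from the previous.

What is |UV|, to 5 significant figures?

41.508

U is at the origin; UZ runs at -114.7° with length 21.7, so Z = (-9.0677, -19.715). ∠UZN = 145.4° gives ZN at -80.100° from the x-axis; with |ZN| = 12.6, N = (-6.9014, -32.127). ∠ZNE = 109.0° gives NE at -9.1000° from the x-axis; with |NE| = 17.3, E = (10.181, -34.863). ∠NEW = 126.2° gives EW at 44.700° from the x-axis; with |EW| = 25.1, W = (28.022, -17.208). ∠EWL = 62.2° gives WL at 162.50° from the x-axis; with |WL| = 14.5, L = (14.193, -12.848). WL ⟂ LV, so LV runs at -107.50°; with |LV| = 29.7, V = (5.2621, -41.173). Then |UV| = |V − U| = 41.508.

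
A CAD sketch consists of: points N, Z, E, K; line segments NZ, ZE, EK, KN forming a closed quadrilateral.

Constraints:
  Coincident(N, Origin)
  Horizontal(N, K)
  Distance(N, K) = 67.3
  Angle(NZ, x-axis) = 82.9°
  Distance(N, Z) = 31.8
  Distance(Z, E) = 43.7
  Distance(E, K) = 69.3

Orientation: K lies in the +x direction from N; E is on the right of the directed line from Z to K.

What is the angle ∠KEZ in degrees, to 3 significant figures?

73.7°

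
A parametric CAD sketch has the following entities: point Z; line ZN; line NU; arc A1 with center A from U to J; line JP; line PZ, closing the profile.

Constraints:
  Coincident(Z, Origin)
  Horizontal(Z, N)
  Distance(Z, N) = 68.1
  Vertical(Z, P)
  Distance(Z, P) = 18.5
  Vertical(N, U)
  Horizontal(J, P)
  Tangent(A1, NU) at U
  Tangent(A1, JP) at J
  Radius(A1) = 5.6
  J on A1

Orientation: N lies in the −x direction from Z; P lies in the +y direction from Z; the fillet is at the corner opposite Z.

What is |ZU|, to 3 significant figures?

69.3

Z is at the origin; ZN is horizontal with |ZN| = 68.1 and N on the −x side, so N = (-68.1, 0.00). ZP is vertical with |ZP| = 18.5 and P on the +y side, so P = (0.00, 18.5). The virtual corner opposite Z is at (-68.1, 18.5). Since A1 is tangent to NU there, AU ⟂ NU and tangency of A1 to JP means the radius AJ is perpendicular to JP, with radius 5.6, so the center A sits 5.6 in from both sides at A = (-62.5, 12.9). That places the tangent points at U = (-68.1, 12.9) on NU and J = (-62.5, 18.5) on JP. Then |ZU| = |U − Z| = 69.3.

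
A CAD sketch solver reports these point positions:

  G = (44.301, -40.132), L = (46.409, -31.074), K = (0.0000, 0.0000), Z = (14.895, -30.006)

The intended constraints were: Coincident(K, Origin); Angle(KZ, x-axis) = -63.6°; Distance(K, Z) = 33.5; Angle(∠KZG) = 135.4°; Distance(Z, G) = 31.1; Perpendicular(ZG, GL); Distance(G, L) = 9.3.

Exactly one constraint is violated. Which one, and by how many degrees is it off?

Perpendicular(ZG, GL) — off by 5.90°.

K = (0.00, 0.00) ✓; KZ at -63.60° ✓; |KZ| = 33.50 ✓; ∠KZG = 135.4° ✓; |ZG| = 31.10 ✓; ∠(ZG, GL) = 95.90° ✗; |GL| = 9.300 ✓.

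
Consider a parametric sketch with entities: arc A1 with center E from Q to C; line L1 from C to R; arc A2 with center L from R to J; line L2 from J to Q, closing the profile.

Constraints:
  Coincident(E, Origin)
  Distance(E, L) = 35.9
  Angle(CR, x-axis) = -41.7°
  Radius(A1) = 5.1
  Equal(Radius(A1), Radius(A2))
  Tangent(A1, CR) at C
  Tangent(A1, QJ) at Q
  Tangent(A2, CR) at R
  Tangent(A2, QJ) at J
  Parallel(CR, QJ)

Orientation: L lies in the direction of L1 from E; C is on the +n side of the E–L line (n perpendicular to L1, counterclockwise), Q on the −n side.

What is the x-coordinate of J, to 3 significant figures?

23.4

The slot axis is L1's direction at -41.7°, so u = (cos -41.7°, sin -41.7°) = (0.747, -0.665) and n = (−sin -41.7°, cos -41.7°) = (0.665, 0.747). E is at the origin and L lies 35.9 along u from E, so L = 35.9·u = (26.8, -23.9). Tangency of A1 to both parallel lines with radius 5.1 puts C and Q at E ± 5.1·n: C = (3.39, 3.81), Q = (-3.39, -3.81). Equal radii place R and J the same way about L: R = L + 5.1·n = (30.2, -20.1), J = L − 5.1·n = (23.4, -27.7). So J.x = 23.4.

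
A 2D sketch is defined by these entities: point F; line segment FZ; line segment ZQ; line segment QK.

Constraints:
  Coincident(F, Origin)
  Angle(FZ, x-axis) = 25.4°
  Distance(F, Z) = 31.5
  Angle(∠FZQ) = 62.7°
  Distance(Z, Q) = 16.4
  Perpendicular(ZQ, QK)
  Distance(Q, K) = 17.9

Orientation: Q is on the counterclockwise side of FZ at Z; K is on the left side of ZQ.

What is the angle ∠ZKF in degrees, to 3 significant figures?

127°

F is at the origin; FZ runs at 25.4° with length 31.5, so Z = 31.5·(cos 25.4°, sin 25.4°) = (28.5, 13.5). ∠FZQ = 62.7°, so ZQ runs at 25.4° + (180° − 62.7°) = 143° from the x-axis; with |ZQ| = 16.4, Q = Z + 16.4·(cos 143°, sin 143°) = (15.4, 23.4). ZQ is perpendicular to QK; with |QK| = 17.9 on the left of ZQ, K = Q + 17.9·(-0.606, -0.795) = (4.56, 9.21). Then cos ∠ZKF = KZ·KF / (|KZ||KF|), giving 127°.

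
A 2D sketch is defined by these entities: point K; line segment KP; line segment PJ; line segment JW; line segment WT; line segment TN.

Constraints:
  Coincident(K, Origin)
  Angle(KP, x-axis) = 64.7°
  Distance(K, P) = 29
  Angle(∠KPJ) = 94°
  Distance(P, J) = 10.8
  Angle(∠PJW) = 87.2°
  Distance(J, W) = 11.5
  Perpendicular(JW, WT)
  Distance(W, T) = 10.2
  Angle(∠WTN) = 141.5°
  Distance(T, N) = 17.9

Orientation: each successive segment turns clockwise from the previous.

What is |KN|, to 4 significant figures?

31.86

K is at the origin; KP runs at 64.7° with length 29.0, so P = (12.39, 26.22). ∠KPJ = 94.0° gives PJ at -21.30° from the x-axis; with |PJ| = 10.8, J = (22.46, 22.30). ∠PJW = 87.2° gives JW at -114.1° from the x-axis; with |JW| = 11.5, W = (17.76, 11.80). JW ⟂ WT, so WT runs at 155.9°; with |WT| = 10.2, T = (8.449, 15.96). ∠WTN = 141.5° gives TN at 117.4° from the x-axis; with |TN| = 17.9, N = (0.2114, 31.85). Then |KN| = |N − K| = 31.86.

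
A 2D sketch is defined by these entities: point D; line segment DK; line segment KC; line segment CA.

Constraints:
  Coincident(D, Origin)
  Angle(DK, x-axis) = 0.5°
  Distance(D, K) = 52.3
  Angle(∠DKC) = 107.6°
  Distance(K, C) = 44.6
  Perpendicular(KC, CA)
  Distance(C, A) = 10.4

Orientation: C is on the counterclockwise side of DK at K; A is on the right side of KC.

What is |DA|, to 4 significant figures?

85.32

∠DKC = 107.6°, so KC runs at 0.5° + (180° − 107.6°) = 72.90° from the x-axis; with |KC| = 44.6, C = K + 44.6·(cos 72.90°, sin 72.90°) = (65.41, 43.08). KC ⟂ CA; with |CA| = 10.4 on the right of KC, A = C + 10.4·(0.9558, -0.2940) = (75.35, 40.03). Then |DA| = |A − D| = 85.32.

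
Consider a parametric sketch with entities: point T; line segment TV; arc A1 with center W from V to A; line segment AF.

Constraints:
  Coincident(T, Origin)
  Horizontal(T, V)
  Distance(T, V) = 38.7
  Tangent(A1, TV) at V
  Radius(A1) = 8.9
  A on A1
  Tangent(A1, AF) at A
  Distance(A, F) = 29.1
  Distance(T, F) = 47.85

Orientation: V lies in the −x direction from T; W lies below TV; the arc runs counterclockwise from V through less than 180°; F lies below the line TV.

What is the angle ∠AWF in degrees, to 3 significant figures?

73.0°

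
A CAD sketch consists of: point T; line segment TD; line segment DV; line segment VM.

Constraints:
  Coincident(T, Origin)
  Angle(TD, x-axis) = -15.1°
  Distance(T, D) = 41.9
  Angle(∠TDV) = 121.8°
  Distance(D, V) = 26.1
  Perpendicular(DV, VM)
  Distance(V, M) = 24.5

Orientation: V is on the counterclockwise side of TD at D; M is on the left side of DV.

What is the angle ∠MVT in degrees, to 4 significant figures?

53.53°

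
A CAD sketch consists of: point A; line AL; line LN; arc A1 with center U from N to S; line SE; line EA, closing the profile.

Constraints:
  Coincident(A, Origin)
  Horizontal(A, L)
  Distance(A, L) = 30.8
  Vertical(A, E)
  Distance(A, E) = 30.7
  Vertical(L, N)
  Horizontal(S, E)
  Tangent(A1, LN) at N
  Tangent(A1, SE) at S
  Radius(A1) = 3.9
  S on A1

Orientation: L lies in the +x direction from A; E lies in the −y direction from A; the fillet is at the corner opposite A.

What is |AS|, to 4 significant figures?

40.82

A is at the origin; A and L share the same y with |AL| = 30.8 and L on the +x side, so L = (30.80, 0.000). AE is vertical with |AE| = 30.7 and E on the −y side, so E = (0.000, -30.70). The virtual corner opposite A is at (30.80, -30.70). Tangency of A1 to LN means the radius UN is perpendicular to LN and tangency of A1 to SE means the radius US is perpendicular to SE, with radius 3.9, so the center U sits 3.9 in from both sides at U = (26.90, -26.80). That places the tangent points at N = (30.80, -26.80) on LN and S = (26.90, -30.70) on SE. Then |AS| = |S − A| = 40.82.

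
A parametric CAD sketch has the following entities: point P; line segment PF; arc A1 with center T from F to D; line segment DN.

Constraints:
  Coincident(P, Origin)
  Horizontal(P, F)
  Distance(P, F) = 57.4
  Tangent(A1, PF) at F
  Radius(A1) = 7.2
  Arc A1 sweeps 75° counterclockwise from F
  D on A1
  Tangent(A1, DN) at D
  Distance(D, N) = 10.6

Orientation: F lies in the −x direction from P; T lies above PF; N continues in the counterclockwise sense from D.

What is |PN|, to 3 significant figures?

50.2

P is at the origin; P and F share the same y with |PF| = 57.4 and F on the −x side, so F = (-57.4, 0.00). Tangency of A1 to PF means the radius TF is perpendicular to PF, so T = F + (0, 7.2) = (-57.4, 7.20). On A1, F sits at bearing -90° from T; a 75° counterclockwise sweep puts D at bearing -15°, so D = T + 7.2·(cos -15°, sin -15°) = (-50.4, 5.34). The tangent condition forces TD to be normal to DN, so DN runs along (−sin -15°, cos -15°); with |DN| = 10.6, N = (-47.7, 15.6). Then |PN| = |N − P| = 50.2.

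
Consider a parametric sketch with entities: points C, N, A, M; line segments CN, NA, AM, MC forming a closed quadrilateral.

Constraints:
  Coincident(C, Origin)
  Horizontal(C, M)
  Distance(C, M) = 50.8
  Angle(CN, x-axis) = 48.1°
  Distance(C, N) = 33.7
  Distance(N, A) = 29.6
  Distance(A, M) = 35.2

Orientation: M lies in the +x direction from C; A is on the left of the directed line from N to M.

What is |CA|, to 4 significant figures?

61.41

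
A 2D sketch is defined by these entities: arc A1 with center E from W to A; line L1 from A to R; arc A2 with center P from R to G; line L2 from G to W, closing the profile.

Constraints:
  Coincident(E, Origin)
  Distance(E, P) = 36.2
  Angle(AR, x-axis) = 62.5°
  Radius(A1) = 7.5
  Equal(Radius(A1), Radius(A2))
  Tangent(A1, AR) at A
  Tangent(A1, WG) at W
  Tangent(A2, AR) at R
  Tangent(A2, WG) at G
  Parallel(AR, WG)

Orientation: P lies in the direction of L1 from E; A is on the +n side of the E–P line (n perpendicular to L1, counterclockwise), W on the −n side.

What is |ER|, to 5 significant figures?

36.969

The slot axis is L1's direction at 62.5°, so u = (cos 62.5°, sin 62.5°) = (0.46175, 0.88701) and n = (−sin 62.5°, cos 62.5°) = (-0.88701, 0.46175). E is at the origin and P lies 36.2 along u from E, so P = 36.2·u = (16.715, 32.110). Tangency of A1 to both parallel lines with radius 7.5 puts A and W at E ± 7.5·n: A = (-6.6526, 3.4631), W = (6.6526, -3.4631). Equal radii place R and G the same way about P: R = P + 7.5·n = (10.063, 35.573), G = P − 7.5·n = (23.368, 28.647). Then |ER| = |R − E| = 36.969.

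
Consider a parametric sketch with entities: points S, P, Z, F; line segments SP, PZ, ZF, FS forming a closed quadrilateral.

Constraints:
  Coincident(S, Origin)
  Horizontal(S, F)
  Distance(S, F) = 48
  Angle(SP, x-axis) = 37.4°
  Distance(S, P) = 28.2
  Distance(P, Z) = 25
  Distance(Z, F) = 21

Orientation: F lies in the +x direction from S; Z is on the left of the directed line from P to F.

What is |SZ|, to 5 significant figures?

51.565

S is at the origin; S and F share the same y with |SF| = 48.0 and F in +x, so F = (48.0, 0). SP runs at 37.4° with |SP| = 28.2, so P = (22.402, 17.128). Z is determined by |PZ| = 25.0 and |ZF| = 21.0 together: it lies at the intersection of circle(P, 25.0) and circle(F, 21.0). With |PF| = 30.799, the foot of the radical line on PF is 18.387 from P and the perpendicular offset is √(25.0² − 18.387²) = 16.939. Taking the left-of-PF solution: Z = (47.104, 20.981).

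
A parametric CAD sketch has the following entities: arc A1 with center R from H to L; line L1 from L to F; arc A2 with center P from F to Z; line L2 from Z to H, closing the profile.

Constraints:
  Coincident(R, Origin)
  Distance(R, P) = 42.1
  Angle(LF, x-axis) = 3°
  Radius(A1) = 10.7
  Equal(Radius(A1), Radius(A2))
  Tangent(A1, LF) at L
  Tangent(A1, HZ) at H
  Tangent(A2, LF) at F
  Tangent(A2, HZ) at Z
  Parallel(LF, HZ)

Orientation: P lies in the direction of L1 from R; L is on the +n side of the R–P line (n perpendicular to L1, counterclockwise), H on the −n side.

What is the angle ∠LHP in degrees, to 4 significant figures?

75.74°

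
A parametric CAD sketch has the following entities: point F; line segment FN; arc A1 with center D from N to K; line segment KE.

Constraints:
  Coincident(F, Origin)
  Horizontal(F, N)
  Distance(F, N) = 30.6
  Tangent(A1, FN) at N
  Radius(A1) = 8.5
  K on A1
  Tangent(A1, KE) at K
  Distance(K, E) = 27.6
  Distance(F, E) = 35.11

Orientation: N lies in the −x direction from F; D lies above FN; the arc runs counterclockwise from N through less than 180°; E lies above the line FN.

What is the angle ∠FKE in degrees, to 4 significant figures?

86.86°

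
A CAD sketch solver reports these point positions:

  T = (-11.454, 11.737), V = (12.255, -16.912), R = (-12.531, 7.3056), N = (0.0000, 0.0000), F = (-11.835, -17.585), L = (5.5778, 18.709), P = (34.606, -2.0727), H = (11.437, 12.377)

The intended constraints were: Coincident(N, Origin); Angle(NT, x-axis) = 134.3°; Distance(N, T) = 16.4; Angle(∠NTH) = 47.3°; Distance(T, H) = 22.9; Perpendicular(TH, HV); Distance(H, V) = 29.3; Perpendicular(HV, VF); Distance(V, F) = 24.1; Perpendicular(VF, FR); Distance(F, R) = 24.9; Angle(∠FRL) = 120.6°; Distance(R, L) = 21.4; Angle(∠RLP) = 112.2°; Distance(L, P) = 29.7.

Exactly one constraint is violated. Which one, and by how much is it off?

Distance(L, P) = 29.7 — off by 6.00.

N = (0.00, 0.00) ✓; NT at 134.3° ✓; |NT| = 16.40 ✓; ∠NTH = 47.30° ✓; |TH| = 22.90 ✓; ∠(TH, HV) = 90.00° ✓; |HV| = 29.30 ✓; ∠(HV, VF) = 90.00° ✓; |VF| = 24.10 ✓; ∠(VF, FR) = 90.00° ✓; |FR| = 24.90 ✓; ∠FRL = 120.6° ✓; |RL| = 21.40 ✓; ∠RLP = 112.2° ✓; |LP| = 35.70 ✗.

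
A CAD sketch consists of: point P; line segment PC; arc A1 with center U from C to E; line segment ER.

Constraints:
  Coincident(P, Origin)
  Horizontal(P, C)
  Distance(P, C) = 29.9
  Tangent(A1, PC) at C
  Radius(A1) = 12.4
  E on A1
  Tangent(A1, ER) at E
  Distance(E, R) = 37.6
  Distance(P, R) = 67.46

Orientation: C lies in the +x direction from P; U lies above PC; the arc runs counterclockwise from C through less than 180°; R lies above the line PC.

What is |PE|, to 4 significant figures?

43.49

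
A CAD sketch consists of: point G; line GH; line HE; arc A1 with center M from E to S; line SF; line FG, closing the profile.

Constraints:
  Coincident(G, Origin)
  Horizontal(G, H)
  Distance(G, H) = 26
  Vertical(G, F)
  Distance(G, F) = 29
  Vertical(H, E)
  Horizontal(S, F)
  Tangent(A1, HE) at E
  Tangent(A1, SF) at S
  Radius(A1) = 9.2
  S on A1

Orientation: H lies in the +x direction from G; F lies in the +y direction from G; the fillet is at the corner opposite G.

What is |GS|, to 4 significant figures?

33.51

The virtual corner opposite G is at (26.00, 29.00). Tangency of A1 to HE means the radius ME is perpendicular to HE and the tangent condition forces MS to be normal to SF, with radius 9.2, so the center M sits 9.2 in from both sides at M = (16.80, 19.80). That places the tangent points at E = (26.00, 19.80) on HE and S = (16.80, 29.00) on SF. Then |GS| = |S − G| = 33.51.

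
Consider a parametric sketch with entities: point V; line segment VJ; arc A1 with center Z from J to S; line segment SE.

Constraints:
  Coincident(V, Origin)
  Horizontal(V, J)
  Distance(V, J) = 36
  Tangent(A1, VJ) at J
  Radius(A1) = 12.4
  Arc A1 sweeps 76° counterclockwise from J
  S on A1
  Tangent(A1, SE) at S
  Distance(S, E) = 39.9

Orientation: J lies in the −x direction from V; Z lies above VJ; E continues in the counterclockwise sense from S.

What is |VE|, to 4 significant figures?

50.20

On A1, J sits at bearing -90° from Z; a 76° counterclockwise sweep puts S at bearing -14°, so S = Z + 12.4·(cos -14°, sin -14°) = (-23.97, 9.400). Tangency of A1 to SE means the radius ZS is perpendicular to SE, so SE runs along (−sin -14°, cos -14°); with |SE| = 39.9, E = (-14.32, 48.11). Then |VE| = |E − V| = 50.20.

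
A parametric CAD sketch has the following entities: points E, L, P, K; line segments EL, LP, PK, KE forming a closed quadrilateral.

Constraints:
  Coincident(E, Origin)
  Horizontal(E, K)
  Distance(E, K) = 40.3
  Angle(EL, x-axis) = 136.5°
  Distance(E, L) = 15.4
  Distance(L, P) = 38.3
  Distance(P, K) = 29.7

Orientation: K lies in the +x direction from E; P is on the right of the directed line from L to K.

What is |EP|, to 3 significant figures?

22.9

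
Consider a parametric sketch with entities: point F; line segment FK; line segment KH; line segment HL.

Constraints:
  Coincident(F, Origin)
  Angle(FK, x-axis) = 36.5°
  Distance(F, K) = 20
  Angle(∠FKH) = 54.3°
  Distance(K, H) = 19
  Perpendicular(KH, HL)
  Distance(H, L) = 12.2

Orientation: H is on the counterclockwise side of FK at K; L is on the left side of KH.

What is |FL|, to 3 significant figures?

8.37

∠FKH = 54.3°, so KH runs at 36.5° + (180° − 54.3°) = 162° from the x-axis; with |KH| = 19.0, H = K + 19.0·(cos 162°, sin 162°) = (-2.01, 17.7). KH ⟂ HL; with |HL| = 12.2 on the left of KH, L = H + 12.2·(-0.306, -0.952) = (-5.74, 6.09). Then |FL| = |L − F| = 8.37.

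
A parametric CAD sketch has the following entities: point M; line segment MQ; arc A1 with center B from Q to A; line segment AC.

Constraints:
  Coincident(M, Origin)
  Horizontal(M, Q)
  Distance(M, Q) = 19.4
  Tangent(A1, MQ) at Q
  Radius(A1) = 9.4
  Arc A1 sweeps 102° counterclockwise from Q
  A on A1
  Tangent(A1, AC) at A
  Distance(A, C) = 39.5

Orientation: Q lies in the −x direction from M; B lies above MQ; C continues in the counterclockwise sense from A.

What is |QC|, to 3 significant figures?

50.0

On A1, Q sits at bearing -90° from B; a 102° counterclockwise sweep puts A at bearing 12°, so A = B + 9.4·(cos 12°, sin 12°) = (-10.2, 11.4). Tangency of A1 to AC means the radius BA is perpendicular to AC, so AC runs along (−sin 12°, cos 12°); with |AC| = 39.5, C = (-18.4, 50.0). Then |QC| = |C − Q| = 50.0.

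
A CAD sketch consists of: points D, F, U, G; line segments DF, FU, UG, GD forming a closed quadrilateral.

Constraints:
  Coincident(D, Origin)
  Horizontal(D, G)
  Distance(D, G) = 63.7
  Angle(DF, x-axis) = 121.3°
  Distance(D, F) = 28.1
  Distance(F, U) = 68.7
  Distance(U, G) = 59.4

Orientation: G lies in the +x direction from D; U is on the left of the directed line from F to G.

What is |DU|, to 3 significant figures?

72.9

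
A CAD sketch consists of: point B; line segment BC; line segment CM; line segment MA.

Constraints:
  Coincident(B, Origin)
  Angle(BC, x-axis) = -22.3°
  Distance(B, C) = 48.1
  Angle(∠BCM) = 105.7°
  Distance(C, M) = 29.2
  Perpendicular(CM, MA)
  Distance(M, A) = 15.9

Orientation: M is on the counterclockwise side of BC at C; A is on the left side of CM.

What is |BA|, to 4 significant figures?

52.03

B is at the origin; BC runs at -22.3° with length 48.1, so C = 48.1·(cos -22.3°, sin -22.3°) = (44.50, -18.25). ∠BCM = 105.7°, so CM runs at -22.3° + (180° − 105.7°) = 52.00° from the x-axis; with |CM| = 29.2, M = C + 29.2·(cos 52.00°, sin 52.00°) = (62.48, 4.758). CM is perpendicular to MA; with |MA| = 15.9 on the left of CM, A = M + 15.9·(-0.7880, 0.6157) = (49.95, 14.55). Then |BA| = |A − B| = 52.03.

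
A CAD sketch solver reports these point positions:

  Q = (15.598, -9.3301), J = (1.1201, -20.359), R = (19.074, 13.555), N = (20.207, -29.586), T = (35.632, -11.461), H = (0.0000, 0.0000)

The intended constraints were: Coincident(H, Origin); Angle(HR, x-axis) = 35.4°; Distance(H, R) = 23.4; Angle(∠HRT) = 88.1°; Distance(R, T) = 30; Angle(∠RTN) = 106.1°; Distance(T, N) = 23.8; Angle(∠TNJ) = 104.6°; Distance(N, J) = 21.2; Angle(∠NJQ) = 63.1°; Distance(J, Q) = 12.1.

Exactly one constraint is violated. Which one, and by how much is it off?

Distance(J, Q) = 12.1 — off by 6.10.

H = (0.00, 0.00) ✓; HR at 35.40° ✓; |HR| = 23.40 ✓; ∠HRT = 88.10° ✓; |RT| = 30.00 ✓; ∠RTN = 106.1° ✓; |TN| = 23.80 ✓; ∠TNJ = 104.6° ✓; |NJ| = 21.20 ✓; ∠NJQ = 63.10° ✓; |JQ| = 18.20 ✗.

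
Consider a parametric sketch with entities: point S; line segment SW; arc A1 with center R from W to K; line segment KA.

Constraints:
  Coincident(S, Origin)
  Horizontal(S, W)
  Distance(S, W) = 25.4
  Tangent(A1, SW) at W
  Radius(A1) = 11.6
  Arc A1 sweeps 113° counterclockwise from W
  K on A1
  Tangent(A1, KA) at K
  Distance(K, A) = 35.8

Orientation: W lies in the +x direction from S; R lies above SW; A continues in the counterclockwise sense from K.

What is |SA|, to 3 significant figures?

53.8

S is at the origin; SW is horizontal with |SW| = 25.4 and W on the +x side, so W = (25.4, 0.00). A1 meets SW tangentially, so RW is at right angles to SW, so R = W + (0, 11.6) = (25.4, 11.6). On A1, W sits at bearing -90° from R; a 113° counterclockwise sweep puts K at bearing 23°, so K = R + 11.6·(cos 23°, sin 23°) = (36.1, 16.1). Since A1 is tangent to KA there, RK ⟂ KA, so KA runs along (−sin 23°, cos 23°); with |KA| = 35.8, A = (22.1, 49.1). Then |SA| = |A − S| = 53.8.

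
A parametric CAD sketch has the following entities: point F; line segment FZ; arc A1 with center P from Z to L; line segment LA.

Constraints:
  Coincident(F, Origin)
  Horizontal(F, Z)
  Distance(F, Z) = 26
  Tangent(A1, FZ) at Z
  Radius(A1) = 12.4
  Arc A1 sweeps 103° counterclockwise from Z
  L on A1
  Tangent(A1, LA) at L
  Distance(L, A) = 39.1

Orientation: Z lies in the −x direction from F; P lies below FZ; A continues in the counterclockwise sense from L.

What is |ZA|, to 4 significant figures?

53.39

F is at the origin; F and Z share the same y with |FZ| = 26.0 and Z on the −x side, so Z = (-26.00, 0.000). Since A1 is tangent to FZ there, PZ ⟂ FZ, so P = Z + (0, -12.4) = (-26.00, -12.40). On A1, Z sits at bearing 90° from P; a 103° counterclockwise sweep puts L at bearing 193°, so L = P + 12.4·(cos 193°, sin 193°) = (-38.08, -15.19). The tangent condition forces PL to be normal to LA, so LA runs along (−sin 193°, cos 193°); with |LA| = 39.1, A = (-29.29, -53.29). Then |ZA| = |A − Z| = 53.39.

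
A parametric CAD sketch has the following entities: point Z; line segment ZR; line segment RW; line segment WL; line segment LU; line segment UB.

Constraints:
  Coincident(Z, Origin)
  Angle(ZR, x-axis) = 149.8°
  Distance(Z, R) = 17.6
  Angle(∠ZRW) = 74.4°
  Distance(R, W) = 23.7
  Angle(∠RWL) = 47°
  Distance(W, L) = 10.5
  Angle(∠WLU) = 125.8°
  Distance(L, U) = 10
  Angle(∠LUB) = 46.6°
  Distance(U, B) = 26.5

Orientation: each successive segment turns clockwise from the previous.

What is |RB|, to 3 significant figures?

29.0

Z is at the origin; ZR runs at 149.8° with length 17.6, so R = (-15.2, 8.85). ∠ZRW = 74.4° gives RW at 44.2° from the x-axis; with |RW| = 23.7, W = (1.78, 25.4). ∠RWL = 47.0° gives WL at -88.8° from the x-axis; with |WL| = 10.5, L = (2.00, 14.9). ∠WLU = 125.8° gives LU at -143° from the x-axis; with |LU| = 10.0, U = (-5.99, 8.86). ∠LUB = 46.6° gives UB at 83.6° from the x-axis; with |UB| = 26.5, B = (-3.03, 35.2). Then |RB| = |B − R| = 29.0.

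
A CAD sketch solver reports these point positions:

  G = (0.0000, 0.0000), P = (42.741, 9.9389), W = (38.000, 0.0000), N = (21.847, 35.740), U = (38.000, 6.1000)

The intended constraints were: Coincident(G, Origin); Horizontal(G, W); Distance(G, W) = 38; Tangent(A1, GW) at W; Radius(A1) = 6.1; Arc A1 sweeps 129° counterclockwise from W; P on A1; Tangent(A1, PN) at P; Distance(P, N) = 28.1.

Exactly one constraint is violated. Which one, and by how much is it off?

Distance(P, N) = 28.1 — off by 5.10.

G = (0.00, 0.00) ✓; G.y = 0.00, W.y = 0.00 ✓; |GW| = 38.00 ✓; ∠(UW, WG) = 90.00° ✓; |UW| = 6.100 ✓; bearing(U→P) − bearing(U→W) = 129.0° ✓; |UP| = 6.100 ✓; ∠(UP, PN) = 90.00° ✓; |PN| = 33.20 ✗.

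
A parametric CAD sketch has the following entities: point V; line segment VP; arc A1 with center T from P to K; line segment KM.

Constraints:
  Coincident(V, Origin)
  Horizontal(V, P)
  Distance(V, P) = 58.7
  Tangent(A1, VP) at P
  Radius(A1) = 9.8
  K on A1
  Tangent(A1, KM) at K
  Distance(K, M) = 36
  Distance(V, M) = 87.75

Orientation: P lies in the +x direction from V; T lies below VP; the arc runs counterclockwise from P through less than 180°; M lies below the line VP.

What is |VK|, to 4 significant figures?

54.30

V is at the origin; VP is horizontal with |VP| = 58.7 and P on the +x side, so P = (58.70, 0.000). Since A1 is tangent to VP there, TP ⟂ VP, so T = P + (0, -9.8) = (58.70, -9.800). Since TK ⟂ KM (tangency), |TM| = √(9.8² + 36.0²) = 37.31 regardless of where K sits on A1. So M lies on both circle(V, 87.75) and circle(T, 37.31); the below-VP intersection is M = (76.82, -42.42). K is the foot of the tangent from M: K = (51.68, -16.64).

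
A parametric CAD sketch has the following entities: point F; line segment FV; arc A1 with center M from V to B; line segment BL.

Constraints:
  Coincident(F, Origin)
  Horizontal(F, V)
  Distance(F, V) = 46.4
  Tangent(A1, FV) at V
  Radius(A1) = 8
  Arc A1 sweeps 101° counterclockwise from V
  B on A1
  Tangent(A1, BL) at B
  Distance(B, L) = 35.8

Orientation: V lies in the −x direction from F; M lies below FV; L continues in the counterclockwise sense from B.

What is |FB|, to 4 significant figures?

55.08

F is at the origin; F and V share the same y with |FV| = 46.4 and V on the −x side, so V = (-46.40, 0.000). The tangent condition forces MV to be normal to FV, so M = V + (0, -8) = (-46.40, -8.000). On A1, V sits at bearing 90° from M; a 101° counterclockwise sweep puts B at bearing 191°, so B = M + 8.0·(cos 191°, sin 191°) = (-54.25, -9.526). Then |FB| = |B − F| = 55.08.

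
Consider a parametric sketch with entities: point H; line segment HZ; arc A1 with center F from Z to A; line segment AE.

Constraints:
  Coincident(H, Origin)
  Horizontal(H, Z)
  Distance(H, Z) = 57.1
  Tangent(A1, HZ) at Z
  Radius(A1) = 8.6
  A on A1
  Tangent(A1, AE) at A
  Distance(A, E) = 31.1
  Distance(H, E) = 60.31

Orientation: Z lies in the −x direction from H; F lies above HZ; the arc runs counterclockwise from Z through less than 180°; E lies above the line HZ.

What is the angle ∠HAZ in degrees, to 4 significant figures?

128.0°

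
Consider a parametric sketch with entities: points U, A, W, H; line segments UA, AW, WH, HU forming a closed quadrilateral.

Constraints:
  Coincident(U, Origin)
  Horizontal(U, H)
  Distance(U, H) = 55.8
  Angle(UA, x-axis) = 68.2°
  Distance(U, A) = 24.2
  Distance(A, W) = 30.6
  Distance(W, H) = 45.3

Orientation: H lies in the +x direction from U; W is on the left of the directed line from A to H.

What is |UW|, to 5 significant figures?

52.485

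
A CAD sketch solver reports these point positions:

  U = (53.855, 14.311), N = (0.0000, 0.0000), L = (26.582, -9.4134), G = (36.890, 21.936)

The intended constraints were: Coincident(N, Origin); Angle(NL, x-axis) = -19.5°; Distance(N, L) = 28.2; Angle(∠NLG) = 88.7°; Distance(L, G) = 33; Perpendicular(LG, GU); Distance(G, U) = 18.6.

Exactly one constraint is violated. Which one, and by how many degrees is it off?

Perpendicular(LG, GU) — off by 6.00°.

N = (0.00, 0.00) ✓; NL at -19.50° ✓; |NL| = 28.20 ✓; ∠NLG = 88.70° ✓; |LG| = 33.00 ✓; ∠(LG, GU) = 96.00° ✗; |GU| = 18.60 ✓.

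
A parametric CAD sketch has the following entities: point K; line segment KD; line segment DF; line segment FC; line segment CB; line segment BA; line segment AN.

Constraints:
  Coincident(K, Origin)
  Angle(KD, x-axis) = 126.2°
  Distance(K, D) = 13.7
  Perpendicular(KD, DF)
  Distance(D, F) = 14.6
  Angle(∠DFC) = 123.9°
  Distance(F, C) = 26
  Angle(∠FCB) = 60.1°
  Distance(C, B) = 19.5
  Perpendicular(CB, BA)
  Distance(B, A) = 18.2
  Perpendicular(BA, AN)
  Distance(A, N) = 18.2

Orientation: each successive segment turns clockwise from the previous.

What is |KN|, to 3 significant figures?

28.4

K is at the origin; KD runs at 126.2° with length 13.7, so D = (-8.09, 11.1). KD is perpendicular to DF, so DF runs at 36.2°; with |DF| = 14.6, F = (3.69, 19.7). ∠DFC = 123.9° gives FC at -19.9° from the x-axis; with |FC| = 26.0, C = (28.1, 10.8). ∠FCB = 60.1° gives CB at -140° from the x-axis; with |CB| = 19.5, B = (13.2, -1.76). CB ⟂ BA, so BA runs at 130°; with |BA| = 18.2, A = (1.50, 12.1). BA is perpendicular to AN, so AN runs at 40.2°; with |AN| = 18.2, N = (15.4, 23.9). Then |KN| = |N − K| = 28.4.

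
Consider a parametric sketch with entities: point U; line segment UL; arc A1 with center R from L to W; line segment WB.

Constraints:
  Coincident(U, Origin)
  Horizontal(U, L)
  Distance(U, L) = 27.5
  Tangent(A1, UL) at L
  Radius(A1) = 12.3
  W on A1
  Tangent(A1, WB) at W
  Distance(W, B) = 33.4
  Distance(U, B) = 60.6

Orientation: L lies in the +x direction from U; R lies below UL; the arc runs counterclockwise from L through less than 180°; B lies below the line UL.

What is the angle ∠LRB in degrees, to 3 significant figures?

160°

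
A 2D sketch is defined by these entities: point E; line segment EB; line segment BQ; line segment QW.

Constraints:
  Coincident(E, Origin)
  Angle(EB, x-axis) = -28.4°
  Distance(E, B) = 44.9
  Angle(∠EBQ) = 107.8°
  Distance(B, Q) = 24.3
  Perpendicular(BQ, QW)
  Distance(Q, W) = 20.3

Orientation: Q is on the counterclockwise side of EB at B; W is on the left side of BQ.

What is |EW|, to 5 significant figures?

44.159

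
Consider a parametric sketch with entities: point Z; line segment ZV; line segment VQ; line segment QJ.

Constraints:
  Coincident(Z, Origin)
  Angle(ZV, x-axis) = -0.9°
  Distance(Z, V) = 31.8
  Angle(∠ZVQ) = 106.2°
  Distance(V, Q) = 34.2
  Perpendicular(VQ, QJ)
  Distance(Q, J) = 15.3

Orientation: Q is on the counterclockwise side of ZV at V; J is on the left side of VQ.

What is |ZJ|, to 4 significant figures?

45.69

Z is at the origin; ZV runs at -0.9° with length 31.8, so V = 31.8·(cos -0.9°, sin -0.9°) = (31.80, -0.4995). ∠ZVQ = 106.2°, so VQ runs at -0.9° + (180° − 106.2°) = 72.90° from the x-axis; with |VQ| = 34.2, Q = V + 34.2·(cos 72.90°, sin 72.90°) = (41.85, 32.19). The perpendicularity gives QJ at right angles to VQ; with |QJ| = 15.3 on the left of VQ, J = Q + 15.3·(-0.9558, 0.2940) = (27.23, 36.69). Then |ZJ| = |J − Z| = 45.69.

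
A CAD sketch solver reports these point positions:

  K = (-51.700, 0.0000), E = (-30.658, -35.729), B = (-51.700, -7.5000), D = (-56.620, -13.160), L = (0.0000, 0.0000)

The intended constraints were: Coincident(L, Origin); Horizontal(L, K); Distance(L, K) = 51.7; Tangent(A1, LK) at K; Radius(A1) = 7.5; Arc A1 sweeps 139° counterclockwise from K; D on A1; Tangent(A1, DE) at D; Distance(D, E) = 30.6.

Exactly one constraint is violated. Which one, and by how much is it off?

Distance(D, E) = 30.6 — off by 3.80.

L = (0.00, 0.00) ✓; L.y = 0.00, K.y = 0.00 ✓; |LK| = 51.70 ✓; ∠(BK, KL) = 90.00° ✓; |BK| = 7.500 ✓; bearing(B→D) − bearing(B→K) = 139.0° ✓; |BD| = 7.499 ✓; ∠(BD, DE) = 90.00° ✓; |DE| = 34.40 ✗.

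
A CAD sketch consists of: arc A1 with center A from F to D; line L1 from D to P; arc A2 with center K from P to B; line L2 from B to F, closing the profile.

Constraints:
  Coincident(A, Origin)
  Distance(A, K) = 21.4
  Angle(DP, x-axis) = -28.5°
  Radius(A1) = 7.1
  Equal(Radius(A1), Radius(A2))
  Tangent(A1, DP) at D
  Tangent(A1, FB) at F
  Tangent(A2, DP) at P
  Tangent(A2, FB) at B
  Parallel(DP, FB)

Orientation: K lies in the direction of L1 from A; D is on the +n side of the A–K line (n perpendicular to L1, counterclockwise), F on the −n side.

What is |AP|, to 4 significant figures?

22.55

The slot axis is L1's direction at -28.5°, so u = (cos -28.5°, sin -28.5°) = (0.8788, -0.4772) and n = (−sin -28.5°, cos -28.5°) = (0.4772, 0.8788). A is at the origin and K lies 21.4 along u from A, so K = 21.4·u = (18.81, -10.21). Tangency of A1 to both parallel lines with radius 7.1 puts D and F at A ± 7.1·n: D = (3.388, 6.240), F = (-3.388, -6.240). Equal radii place P and B the same way about K: P = K + 7.1·n = (22.19, -3.972), B = K − 7.1·n = (15.42, -16.45). Then |AP| = |P − A| = 22.55.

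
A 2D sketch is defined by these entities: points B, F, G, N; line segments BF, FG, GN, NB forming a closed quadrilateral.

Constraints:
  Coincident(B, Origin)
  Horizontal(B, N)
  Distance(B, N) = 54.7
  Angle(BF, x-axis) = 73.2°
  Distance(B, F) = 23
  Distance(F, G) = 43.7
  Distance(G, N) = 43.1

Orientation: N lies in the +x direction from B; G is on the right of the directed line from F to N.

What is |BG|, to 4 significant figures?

26.49

Checks: |FG| = 43.70 ✓; |GN| = 43.10 ✓.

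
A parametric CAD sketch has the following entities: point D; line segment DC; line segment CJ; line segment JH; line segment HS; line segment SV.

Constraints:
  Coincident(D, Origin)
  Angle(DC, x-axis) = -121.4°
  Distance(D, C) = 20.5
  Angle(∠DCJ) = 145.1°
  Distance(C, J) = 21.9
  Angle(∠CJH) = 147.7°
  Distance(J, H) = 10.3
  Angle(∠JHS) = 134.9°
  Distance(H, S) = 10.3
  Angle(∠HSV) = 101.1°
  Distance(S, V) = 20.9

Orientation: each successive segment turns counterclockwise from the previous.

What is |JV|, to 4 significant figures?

25.32

D is at the origin; DC runs at -121.4° with length 20.5, so C = (-10.68, -17.50). ∠DCJ = 145.1° gives CJ at -86.50° from the x-axis; with |CJ| = 21.9, J = (-9.344, -39.36). ∠CJH = 147.7° gives JH at -54.20° from the x-axis; with |JH| = 10.3, H = (-3.319, -47.71). ∠JHS = 134.9° gives HS at -9.100° from the x-axis; with |HS| = 10.3, S = (6.852, -49.34). ∠HSV = 101.1° gives SV at 69.80° from the x-axis; with |SV| = 20.9, V = (14.07, -29.73). Then |JV| = |V − J| = 25.32.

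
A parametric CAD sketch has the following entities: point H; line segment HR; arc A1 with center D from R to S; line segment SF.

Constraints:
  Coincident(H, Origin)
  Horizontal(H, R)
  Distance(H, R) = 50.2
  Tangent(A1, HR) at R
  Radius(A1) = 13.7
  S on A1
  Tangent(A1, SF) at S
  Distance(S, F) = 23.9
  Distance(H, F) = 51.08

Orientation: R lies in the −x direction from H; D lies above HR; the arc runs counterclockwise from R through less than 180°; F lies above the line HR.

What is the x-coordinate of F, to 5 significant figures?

-35.331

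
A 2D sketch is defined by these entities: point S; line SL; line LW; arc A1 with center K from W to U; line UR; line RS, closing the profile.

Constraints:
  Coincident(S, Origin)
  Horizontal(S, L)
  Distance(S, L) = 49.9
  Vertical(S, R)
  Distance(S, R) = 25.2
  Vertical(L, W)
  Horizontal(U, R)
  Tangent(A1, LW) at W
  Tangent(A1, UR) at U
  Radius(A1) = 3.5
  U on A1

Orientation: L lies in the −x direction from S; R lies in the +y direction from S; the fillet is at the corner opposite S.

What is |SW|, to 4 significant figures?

54.41

S is at the origin; S and L share the same y with |SL| = 49.9 and L on the −x side, so L = (-49.90, 0.000). S and R share the same x with |SR| = 25.2 and R on the +y side, so R = (0.000, 25.20). The virtual corner opposite S is at (-49.90, 25.20). The tangent condition forces KW to be normal to LW and A1 meets UR tangentially, so KU is at right angles to UR, with radius 3.5, so the center K sits 3.5 in from both sides at K = (-46.40, 21.70). That places the tangent points at W = (-49.90, 21.70) on LW and U = (-46.40, 25.20) on UR. Then |SW| = |W − S| = 54.41.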